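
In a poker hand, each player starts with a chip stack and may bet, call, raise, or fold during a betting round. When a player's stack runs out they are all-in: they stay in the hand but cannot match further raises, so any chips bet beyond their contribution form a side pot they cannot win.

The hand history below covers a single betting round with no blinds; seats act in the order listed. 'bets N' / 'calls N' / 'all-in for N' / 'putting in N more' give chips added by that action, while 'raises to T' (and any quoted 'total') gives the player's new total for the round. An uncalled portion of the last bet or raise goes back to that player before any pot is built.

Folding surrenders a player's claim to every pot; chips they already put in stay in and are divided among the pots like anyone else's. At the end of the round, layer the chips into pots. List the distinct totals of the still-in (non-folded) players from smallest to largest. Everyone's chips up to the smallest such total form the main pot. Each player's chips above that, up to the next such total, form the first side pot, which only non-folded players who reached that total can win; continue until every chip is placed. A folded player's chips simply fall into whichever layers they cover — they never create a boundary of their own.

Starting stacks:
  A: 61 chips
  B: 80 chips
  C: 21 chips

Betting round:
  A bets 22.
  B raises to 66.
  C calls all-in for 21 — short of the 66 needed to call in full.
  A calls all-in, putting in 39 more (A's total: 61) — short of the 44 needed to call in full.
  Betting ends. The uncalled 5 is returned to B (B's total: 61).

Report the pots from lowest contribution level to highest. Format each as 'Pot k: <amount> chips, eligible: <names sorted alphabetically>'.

Pot 1: 63 chips, eligible: A, B, C
Pot 2: 80 chips, eligible: A, B

Derivation:
Contributions (after 5 returned to B): A=61, B=61, C=21
Pot levels (distinct totals of non-folded players): 21, 61
Layer 1-21: 21 each from A, B, C = 21*3 = 63 chips; eligible A, B, C
Layer 22-61: 40 each from A, B = 40*2 = 80 chips; eligible A, B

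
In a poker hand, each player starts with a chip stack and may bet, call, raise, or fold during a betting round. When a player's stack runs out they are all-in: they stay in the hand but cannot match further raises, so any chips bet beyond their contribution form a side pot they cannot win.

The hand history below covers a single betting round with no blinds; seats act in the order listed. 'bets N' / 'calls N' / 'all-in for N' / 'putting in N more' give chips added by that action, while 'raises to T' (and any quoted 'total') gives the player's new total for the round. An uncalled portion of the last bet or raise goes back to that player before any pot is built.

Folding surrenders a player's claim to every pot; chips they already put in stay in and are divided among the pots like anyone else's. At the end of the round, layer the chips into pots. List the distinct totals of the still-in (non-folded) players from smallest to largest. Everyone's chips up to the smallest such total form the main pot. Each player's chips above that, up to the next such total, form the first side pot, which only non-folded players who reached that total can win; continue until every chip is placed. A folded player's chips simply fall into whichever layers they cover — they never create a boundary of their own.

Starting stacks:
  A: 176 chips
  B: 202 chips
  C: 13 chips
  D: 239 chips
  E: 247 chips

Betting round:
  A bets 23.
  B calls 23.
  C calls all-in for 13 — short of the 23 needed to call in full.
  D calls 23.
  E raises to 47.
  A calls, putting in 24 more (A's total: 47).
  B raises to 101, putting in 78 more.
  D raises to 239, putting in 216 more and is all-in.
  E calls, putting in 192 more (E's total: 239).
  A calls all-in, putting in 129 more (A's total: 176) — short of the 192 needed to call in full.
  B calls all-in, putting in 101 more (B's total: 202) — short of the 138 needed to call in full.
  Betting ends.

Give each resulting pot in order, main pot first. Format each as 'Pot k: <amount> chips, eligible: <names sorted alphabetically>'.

Pot 1: 65 chips, eligible: A, B, C, D, E
Pot 2: 652 chips, eligible: A, B, D, E
Pot 3: 78 chips, eligible: B, D, E
Pot 4: 74 chips, eligible: D, E

Derivation:
Contributions: A=176, B=202, C=13, D=239, E=239
Pot levels (distinct totals of non-folded players): 13, 176, 202, 239
Layer 1-13: 13 each from A, B, C, D, E = 13*5 = 65 chips; eligible A, B, C, D, E
Layer 14-176: 163 each from A, B, D, E = 163*4 = 652 chips; eligible A, B, D, E
Layer 177-202: 26 each from B, D, E = 26*3 = 78 chips; eligible B, D, E
Layer 203-239: 37 each from D, E = 37*2 = 74 chips; eligible D, E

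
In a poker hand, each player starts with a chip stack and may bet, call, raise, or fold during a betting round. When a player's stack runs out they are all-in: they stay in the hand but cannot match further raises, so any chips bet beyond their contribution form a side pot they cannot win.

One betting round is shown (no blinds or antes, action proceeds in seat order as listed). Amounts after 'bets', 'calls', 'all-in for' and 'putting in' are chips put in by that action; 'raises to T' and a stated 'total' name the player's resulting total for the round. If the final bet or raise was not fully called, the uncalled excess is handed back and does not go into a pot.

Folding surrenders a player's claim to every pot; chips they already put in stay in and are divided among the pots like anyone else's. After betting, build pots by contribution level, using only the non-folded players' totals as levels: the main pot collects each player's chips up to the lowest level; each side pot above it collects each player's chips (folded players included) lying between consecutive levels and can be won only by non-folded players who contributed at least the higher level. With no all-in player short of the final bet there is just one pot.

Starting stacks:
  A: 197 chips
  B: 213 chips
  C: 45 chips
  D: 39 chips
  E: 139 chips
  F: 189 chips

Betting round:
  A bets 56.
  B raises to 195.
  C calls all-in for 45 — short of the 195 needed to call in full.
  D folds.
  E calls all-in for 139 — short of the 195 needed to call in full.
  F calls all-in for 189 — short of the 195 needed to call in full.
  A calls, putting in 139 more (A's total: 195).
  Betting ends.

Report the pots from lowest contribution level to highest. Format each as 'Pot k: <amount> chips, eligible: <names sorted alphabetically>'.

Contributions: A=195, B=195, C=45, E=139, F=189
Folded: D
Pot levels (distinct totals of non-folded players): 45, 139, 189, 195
Layer 1-45: 45 each from A, B, C, E, F = 45*5 = 225 chips; eligible A, B, C, E, F
Layer 46-139: 94 each from A, B, E, F = 94*4 = 376 chips; eligible A, B, E, F
Layer 140-189: 50 each from A, B, F = 50*3 = 150 chips; eligible A, B, F
Layer 190-195: 6 each from A, B = 6*2 = 12 chips; eligible A, B

Pot 1: 225 chips, eligible: A, B, C, E, F
Pot 2: 376 chips, eligible: A, B, E, F
Pot 3: 150 chips, eligible: A, B, F
Pot 4: 12 chips, eligible: A, B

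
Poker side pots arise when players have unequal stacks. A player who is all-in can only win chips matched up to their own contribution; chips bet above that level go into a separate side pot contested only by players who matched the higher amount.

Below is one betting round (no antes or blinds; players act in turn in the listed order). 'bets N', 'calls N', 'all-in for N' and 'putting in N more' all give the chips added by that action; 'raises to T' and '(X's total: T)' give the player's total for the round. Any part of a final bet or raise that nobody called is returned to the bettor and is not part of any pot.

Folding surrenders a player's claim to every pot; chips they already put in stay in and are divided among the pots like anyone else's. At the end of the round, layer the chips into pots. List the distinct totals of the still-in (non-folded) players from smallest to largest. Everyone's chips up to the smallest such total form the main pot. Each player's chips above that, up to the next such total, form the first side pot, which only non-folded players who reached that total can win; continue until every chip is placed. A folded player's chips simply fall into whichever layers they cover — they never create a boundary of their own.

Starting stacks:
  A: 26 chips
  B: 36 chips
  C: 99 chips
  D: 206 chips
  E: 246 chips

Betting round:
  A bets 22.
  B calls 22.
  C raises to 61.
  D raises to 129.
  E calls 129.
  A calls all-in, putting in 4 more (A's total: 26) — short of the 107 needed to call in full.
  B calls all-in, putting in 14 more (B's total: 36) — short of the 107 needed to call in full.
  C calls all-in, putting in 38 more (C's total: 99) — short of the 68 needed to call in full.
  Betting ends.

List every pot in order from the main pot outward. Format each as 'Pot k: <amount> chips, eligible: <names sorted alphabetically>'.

Contributions: A=26, B=36, C=99, D=129, E=129
Pot levels (distinct totals of non-folded players): 26, 36, 99, 129
Layer 1-26: 26 each from A, B, C, D, E = 26*5 = 130 chips; eligible A, B, C, D, E
Layer 27-36: 10 each from B, C, D, E = 10*4 = 40 chips; eligible B, C, D, E
Layer 37-99: 63 each from C, D, E = 63*3 = 189 chips; eligible C, D, E
Layer 100-129: 30 each from D, E = 30*2 = 60 chips; eligible D, E

Pot 1: 130 chips, eligible: A, B, C, D, E
Pot 2: 40 chips, eligible: B, C, D, E
Pot 3: 189 chips, eligible: C, D, E
Pot 4: 60 chips, eligible: D, E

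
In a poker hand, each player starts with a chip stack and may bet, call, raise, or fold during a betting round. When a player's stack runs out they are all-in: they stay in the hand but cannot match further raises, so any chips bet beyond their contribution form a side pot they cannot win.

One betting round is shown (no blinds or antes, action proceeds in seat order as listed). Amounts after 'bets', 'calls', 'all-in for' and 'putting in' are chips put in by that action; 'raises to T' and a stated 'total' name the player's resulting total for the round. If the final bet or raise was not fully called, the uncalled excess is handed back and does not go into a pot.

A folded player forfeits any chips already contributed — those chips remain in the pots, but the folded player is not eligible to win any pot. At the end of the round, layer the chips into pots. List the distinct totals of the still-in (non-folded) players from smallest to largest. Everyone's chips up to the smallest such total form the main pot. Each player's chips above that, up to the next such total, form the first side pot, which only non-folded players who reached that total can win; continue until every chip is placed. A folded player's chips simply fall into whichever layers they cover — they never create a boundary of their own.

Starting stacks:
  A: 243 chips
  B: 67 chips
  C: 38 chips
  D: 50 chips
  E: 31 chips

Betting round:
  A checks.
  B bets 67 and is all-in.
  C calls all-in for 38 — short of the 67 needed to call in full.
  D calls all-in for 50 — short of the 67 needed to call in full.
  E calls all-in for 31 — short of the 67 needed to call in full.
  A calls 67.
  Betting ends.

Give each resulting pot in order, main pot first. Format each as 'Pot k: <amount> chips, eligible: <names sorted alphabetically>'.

Contributions: A=67, B=67, C=38, D=50, E=31
Pot levels (distinct totals of non-folded players): 31, 38, 50, 67
Layer 1-31: 31 each from A, B, C, D, E = 31*5 = 155 chips; eligible A, B, C, D, E
Layer 32-38: 7 each from A, B, C, D = 7*4 = 28 chips; eligible A, B, C, D
Layer 39-50: 12 each from A, B, D = 12*3 = 36 chips; eligible A, B, D
Layer 51-67: 17 each from A, B = 17*2 = 34 chips; eligible A, B

Pot 1: 155 chips, eligible: A, B, C, D, E
Pot 2: 28 chips, eligible: A, B, C, D
Pot 3: 36 chips, eligible: A, B, D
Pot 4: 34 chips, eligible: A, B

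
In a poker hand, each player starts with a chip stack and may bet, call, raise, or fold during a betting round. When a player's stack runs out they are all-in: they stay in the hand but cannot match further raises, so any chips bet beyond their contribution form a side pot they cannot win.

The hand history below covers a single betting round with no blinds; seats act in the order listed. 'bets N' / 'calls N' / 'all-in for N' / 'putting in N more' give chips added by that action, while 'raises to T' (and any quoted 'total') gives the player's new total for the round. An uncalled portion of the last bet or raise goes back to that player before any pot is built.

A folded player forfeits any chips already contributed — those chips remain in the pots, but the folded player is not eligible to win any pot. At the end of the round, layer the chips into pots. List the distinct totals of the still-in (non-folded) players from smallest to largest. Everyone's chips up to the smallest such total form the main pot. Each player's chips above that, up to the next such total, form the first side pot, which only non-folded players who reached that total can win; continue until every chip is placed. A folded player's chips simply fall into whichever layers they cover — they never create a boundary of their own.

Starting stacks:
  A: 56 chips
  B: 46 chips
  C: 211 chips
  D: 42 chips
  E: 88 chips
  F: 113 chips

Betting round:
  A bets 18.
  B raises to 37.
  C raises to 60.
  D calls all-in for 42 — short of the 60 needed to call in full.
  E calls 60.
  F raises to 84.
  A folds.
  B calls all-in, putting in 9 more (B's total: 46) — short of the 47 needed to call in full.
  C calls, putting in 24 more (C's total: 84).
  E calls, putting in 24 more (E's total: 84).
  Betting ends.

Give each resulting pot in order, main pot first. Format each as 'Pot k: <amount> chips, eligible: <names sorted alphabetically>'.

Pot 1: 228 chips, eligible: B, C, D, E, F
Pot 2: 16 chips, eligible: B, C, E, F
Pot 3: 114 chips, eligible: C, E, F

Derivation:
Contributions: A=18, B=46, C=84, D=42, E=84, F=84
Folded: A
Pot levels (distinct totals of non-folded players): 42, 46, 84
Layer 1-42: A 18 + B 42 + C 42 + D 42 + E 42 + F 42 = 228 chips; eligible B, C, D, E, F
Layer 43-46: 4 each from B, C, E, F = 4*4 = 16 chips; eligible B, C, E, F
Layer 47-84: 38 each from C, E, F = 38*3 = 114 chips; eligible C, E, F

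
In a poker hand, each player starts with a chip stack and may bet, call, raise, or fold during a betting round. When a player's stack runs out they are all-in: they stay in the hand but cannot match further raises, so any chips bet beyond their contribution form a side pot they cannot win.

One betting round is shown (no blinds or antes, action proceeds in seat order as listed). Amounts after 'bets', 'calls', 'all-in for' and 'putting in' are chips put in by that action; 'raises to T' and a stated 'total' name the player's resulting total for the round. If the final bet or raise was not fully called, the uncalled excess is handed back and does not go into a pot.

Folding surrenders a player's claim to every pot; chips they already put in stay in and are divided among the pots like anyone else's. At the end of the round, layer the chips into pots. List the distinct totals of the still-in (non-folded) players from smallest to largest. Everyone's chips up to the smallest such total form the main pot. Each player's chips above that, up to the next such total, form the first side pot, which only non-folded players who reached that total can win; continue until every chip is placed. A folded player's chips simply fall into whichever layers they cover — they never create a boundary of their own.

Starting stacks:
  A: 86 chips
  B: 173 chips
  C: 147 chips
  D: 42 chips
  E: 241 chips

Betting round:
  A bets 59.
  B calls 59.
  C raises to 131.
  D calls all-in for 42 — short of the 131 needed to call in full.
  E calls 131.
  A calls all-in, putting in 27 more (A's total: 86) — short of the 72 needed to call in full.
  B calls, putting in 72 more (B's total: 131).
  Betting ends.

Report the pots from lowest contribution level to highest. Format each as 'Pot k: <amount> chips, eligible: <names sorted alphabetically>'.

Pot 1: 210 chips, eligible: A, B, C, D, E
Pot 2: 176 chips, eligible: A, B, C, E
Pot 3: 135 chips, eligible: B, C, E

Derivation:
Contributions: A=86, B=131, C=131, D=42, E=131
Pot levels (distinct totals of non-folded players): 42, 86, 131
Layer 1-42: 42 each from A, B, C, D, E = 42*5 = 210 chips; eligible A, B, C, D, E
Layer 43-86: 44 each from A, B, C, E = 44*4 = 176 chips; eligible A, B, C, E
Layer 87-131: 45 each from B, C, E = 45*3 = 135 chips; eligible B, C, E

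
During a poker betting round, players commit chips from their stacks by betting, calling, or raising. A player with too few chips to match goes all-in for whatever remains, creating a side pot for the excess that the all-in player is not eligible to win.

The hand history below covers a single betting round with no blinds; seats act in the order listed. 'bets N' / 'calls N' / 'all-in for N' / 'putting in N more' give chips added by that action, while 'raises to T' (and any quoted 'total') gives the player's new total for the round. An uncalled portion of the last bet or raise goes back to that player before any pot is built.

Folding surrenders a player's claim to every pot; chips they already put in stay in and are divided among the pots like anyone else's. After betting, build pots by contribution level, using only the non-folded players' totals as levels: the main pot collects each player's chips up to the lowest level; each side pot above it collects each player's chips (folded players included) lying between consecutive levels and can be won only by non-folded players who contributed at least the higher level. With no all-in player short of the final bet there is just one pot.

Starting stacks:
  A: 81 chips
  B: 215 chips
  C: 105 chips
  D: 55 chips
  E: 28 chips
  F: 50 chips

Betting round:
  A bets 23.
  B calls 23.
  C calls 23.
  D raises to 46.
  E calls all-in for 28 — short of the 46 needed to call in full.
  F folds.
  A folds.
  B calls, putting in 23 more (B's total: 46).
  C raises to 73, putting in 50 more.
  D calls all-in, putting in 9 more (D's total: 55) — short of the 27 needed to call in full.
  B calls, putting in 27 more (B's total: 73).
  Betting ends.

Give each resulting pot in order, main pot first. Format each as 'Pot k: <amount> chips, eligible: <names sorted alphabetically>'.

Pot 1: 135 chips, eligible: B, C, D, E
Pot 2: 81 chips, eligible: B, C, D
Pot 3: 36 chips, eligible: B, C

Derivation:
Contributions: A=23, B=73, C=73, D=55, E=28
Folded: A, F
Pot levels (distinct totals of non-folded players): 28, 55, 73
Layer 1-28: A 23 + B 28 + C 28 + D 28 + E 28 = 135 chips; eligible B, C, D, E
Layer 29-55: 27 each from B, C, D = 27*3 = 81 chips; eligible B, C, D
Layer 56-73: 18 each from B, C = 18*2 = 36 chips; eligible B, C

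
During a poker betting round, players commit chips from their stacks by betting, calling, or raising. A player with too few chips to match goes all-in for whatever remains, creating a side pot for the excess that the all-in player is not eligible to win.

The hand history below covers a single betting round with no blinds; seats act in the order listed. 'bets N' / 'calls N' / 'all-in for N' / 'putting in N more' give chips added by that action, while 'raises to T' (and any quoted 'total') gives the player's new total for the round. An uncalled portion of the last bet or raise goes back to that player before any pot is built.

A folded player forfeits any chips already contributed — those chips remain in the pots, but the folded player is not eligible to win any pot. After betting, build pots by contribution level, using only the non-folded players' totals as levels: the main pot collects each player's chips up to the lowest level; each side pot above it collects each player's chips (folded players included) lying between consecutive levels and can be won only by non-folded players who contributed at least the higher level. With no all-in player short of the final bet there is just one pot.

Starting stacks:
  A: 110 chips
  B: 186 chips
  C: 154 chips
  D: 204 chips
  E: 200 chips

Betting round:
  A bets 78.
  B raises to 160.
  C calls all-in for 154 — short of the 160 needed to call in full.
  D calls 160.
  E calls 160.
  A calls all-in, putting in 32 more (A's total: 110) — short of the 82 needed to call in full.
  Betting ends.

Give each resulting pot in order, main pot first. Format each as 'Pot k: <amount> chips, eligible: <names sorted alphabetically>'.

Contributions: A=110, B=160, C=154, D=160, E=160
Pot levels (distinct totals of non-folded players): 110, 154, 160
Layer 1-110: 110 each from A, B, C, D, E = 110*5 = 550 chips; eligible A, B, C, D, E
Layer 111-154: 44 each from B, C, D, E = 44*4 = 176 chips; eligible B, C, D, E
Layer 155-160: 6 each from B, D, E = 6*3 = 18 chips; eligible B, D, E

Pot 1: 550 chips, eligible: A, B, C, D, E
Pot 2: 176 chips, eligible: B, C, D, E
Pot 3: 18 chips, eligible: B, D, E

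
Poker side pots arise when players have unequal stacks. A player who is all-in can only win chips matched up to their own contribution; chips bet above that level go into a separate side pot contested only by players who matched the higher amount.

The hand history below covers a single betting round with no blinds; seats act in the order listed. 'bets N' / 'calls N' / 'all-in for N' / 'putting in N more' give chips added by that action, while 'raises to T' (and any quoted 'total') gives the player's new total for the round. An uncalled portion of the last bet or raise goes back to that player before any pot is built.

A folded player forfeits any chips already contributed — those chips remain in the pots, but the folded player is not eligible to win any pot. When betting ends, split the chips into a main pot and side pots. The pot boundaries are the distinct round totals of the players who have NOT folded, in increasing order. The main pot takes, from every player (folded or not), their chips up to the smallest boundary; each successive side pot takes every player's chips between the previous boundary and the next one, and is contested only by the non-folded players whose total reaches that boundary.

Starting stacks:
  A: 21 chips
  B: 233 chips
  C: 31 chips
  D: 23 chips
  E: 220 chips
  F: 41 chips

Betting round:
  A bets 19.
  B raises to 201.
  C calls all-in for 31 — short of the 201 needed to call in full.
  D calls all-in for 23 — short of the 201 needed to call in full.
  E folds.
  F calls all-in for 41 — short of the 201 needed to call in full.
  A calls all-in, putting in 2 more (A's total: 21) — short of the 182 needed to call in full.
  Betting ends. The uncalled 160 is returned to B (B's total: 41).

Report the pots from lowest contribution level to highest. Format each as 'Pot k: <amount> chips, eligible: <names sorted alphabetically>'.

Pot 1: 105 chips, eligible: A, B, C, D, F
Pot 2: 8 chips, eligible: B, C, D, F
Pot 3: 24 chips, eligible: B, C, F
Pot 4: 20 chips, eligible: B, F

Derivation:
Contributions (after 160 returned to B): A=21, B=41, C=31, D=23, F=41
Folded: E
Pot levels (distinct totals of non-folded players): 21, 23, 31, 41
Layer 1-21: 21 each from A, B, C, D, F = 21*5 = 105 chips; eligible A, B, C, D, F
Layer 22-23: 2 each from B, C, D, F = 2*4 = 8 chips; eligible B, C, D, F
Layer 24-31: 8 each from B, C, F = 8*3 = 24 chips; eligible B, C, F
Layer 32-41: 10 each from B, F = 10*2 = 20 chips; eligible B, F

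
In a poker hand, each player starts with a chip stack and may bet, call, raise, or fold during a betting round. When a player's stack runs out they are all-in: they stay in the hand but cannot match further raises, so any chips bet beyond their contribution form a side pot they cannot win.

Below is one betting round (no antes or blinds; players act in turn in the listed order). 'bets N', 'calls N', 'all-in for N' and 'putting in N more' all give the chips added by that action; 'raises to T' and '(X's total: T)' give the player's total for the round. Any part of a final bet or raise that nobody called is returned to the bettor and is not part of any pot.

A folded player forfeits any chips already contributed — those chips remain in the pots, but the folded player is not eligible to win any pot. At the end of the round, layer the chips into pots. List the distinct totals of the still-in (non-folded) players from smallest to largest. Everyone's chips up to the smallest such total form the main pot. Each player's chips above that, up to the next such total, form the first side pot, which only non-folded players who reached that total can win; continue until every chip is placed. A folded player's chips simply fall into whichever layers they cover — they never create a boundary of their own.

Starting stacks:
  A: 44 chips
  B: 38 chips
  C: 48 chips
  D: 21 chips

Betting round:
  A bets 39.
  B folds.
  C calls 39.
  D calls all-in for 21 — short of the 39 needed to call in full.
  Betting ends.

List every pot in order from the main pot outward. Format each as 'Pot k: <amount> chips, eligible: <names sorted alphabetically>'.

Contributions: A=39, C=39, D=21
Folded: B
Pot levels (distinct totals of non-folded players): 21, 39
Layer 1-21: 21 each from A, C, D = 21*3 = 63 chips; eligible A, C, D
Layer 22-39: 18 each from A, C = 18*2 = 36 chips; eligible A, C

Pot 1: 63 chips, eligible: A, C, D
Pot 2: 36 chips, eligible: A, C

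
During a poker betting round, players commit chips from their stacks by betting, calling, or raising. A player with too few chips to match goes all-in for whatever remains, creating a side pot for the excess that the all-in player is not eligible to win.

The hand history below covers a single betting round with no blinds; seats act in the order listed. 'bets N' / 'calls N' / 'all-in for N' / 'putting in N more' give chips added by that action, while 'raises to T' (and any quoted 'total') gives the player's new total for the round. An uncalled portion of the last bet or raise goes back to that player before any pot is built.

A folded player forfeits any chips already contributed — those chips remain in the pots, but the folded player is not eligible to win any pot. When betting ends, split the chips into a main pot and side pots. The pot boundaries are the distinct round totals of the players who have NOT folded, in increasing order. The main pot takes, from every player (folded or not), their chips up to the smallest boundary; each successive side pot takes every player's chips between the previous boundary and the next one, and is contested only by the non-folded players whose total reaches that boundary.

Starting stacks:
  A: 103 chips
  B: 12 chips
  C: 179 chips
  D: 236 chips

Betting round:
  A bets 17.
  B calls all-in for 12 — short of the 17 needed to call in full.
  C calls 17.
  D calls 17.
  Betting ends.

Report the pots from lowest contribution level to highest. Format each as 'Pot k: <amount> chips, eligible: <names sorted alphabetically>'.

Pot 1: 48 chips, eligible: A, B, C, D
Pot 2: 15 chips, eligible: A, C, D

Derivation:
Contributions: A=17, B=12, C=17, D=17
Pot levels (distinct totals of non-folded players): 12, 17
Layer 1-12: 12 each from A, B, C, D = 12*4 = 48 chips; eligible A, B, C, D
Layer 13-17: 5 each from A, C, D = 5*3 = 15 chips; eligible A, C, D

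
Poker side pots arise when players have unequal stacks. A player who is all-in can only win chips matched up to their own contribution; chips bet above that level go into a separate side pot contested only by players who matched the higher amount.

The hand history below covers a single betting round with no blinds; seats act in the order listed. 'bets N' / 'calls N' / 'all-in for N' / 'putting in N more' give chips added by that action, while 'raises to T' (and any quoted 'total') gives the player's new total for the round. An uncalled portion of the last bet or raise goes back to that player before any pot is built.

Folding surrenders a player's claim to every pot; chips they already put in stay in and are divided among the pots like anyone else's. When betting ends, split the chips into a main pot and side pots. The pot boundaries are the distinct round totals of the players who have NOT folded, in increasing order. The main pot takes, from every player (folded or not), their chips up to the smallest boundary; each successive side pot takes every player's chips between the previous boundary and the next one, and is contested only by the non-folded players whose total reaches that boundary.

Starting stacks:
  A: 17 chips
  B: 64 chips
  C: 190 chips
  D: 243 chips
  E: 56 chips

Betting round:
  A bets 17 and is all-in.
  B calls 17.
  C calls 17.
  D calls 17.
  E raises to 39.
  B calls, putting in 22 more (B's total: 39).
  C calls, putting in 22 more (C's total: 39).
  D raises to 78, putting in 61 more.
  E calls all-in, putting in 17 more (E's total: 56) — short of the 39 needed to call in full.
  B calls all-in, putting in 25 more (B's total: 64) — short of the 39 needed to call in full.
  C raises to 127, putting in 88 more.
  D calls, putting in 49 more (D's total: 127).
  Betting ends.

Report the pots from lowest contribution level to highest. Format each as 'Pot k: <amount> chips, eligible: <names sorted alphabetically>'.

Pot 1: 85 chips, eligible: A, B, C, D, E
Pot 2: 156 chips, eligible: B, C, D, E
Pot 3: 24 chips, eligible: B, C, D
Pot 4: 126 chips, eligible: C, D

Derivation:
Contributions: A=17, B=64, C=127, D=127, E=56
Pot levels (distinct totals of non-folded players): 17, 56, 64, 127
Layer 1-17: 17 each from A, B, C, D, E = 17*5 = 85 chips; eligible A, B, C, D, E
Layer 18-56: 39 each from B, C, D, E = 39*4 = 156 chips; eligible B, C, D, E
Layer 57-64: 8 each from B, C, D = 8*3 = 24 chips; eligible B, C, D
Layer 65-127: 63 each from C, D = 63*2 = 126 chips; eligible C, D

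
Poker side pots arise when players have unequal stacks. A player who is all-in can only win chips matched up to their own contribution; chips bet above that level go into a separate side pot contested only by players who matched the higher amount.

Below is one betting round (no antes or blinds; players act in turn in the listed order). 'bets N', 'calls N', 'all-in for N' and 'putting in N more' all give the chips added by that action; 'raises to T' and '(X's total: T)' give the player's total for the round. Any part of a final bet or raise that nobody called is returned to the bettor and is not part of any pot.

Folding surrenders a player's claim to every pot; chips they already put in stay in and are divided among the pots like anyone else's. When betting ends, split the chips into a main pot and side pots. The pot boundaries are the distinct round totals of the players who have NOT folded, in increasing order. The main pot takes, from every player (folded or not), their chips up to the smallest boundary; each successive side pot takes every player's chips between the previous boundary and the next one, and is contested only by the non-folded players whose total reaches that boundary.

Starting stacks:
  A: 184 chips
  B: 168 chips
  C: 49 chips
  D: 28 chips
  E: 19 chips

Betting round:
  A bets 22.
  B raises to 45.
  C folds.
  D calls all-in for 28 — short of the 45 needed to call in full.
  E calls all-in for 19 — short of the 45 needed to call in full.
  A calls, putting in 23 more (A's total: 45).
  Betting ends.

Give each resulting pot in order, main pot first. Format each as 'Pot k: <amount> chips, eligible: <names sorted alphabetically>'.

Contributions: A=45, B=45, D=28, E=19
Folded: C
Pot levels (distinct totals of non-folded players): 19, 28, 45
Layer 1-19: 19 each from A, B, D, E = 19*4 = 76 chips; eligible A, B, D, E
Layer 20-28: 9 each from A, B, D = 9*3 = 27 chips; eligible A, B, D
Layer 29-45: 17 each from A, B = 17*2 = 34 chips; eligible A, B

Pot 1: 76 chips, eligible: A, B, D, E
Pot 2: 27 chips, eligible: A, B, D
Pot 3: 34 chips, eligible: A, B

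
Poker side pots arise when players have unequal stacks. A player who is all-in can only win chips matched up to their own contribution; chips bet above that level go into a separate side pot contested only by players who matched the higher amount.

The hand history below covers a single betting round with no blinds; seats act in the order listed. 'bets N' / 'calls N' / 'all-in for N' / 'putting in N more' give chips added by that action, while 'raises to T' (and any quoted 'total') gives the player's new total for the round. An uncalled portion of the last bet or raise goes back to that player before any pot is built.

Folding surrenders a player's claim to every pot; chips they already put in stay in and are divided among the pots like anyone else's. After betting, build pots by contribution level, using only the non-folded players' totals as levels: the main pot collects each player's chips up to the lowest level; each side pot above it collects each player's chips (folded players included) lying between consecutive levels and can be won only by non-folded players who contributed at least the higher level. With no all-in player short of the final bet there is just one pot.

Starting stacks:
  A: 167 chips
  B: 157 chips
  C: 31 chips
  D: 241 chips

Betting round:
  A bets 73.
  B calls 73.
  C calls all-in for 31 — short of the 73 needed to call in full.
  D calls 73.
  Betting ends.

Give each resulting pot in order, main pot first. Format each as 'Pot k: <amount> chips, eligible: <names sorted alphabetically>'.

Contributions: A=73, B=73, C=31, D=73
Pot levels (distinct totals of non-folded players): 31, 73
Layer 1-31: 31 each from A, B, C, D = 31*4 = 124 chips; eligible A, B, C, D
Layer 32-73: 42 each from A, B, D = 42*3 = 126 chips; eligible A, B, D

Pot 1: 124 chips, eligible: A, B, C, D
Pot 2: 126 chips, eligible: A, B, D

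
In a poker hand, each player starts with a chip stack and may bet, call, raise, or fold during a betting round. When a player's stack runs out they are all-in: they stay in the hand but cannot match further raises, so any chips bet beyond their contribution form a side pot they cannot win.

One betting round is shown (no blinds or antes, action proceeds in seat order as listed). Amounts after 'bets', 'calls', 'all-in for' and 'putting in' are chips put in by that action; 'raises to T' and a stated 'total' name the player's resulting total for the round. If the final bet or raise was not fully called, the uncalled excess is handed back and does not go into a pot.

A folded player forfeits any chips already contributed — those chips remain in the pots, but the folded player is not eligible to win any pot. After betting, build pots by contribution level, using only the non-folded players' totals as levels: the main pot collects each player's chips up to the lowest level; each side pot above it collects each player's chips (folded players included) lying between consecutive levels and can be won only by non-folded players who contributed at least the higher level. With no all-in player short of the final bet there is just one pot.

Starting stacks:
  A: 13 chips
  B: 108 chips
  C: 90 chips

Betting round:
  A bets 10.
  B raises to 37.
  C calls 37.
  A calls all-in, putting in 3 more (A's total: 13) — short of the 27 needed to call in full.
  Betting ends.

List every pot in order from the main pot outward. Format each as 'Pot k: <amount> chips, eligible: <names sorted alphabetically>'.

Contributions: A=13, B=37, C=37
Pot levels (distinct totals of non-folded players): 13, 37
Layer 1-13: 13 each from A, B, C = 13*3 = 39 chips; eligible A, B, C
Layer 14-37: 24 each from B, C = 24*2 = 48 chips; eligible B, C

Pot 1: 39 chips, eligible: A, B, C
Pot 2: 48 chips, eligible: B, C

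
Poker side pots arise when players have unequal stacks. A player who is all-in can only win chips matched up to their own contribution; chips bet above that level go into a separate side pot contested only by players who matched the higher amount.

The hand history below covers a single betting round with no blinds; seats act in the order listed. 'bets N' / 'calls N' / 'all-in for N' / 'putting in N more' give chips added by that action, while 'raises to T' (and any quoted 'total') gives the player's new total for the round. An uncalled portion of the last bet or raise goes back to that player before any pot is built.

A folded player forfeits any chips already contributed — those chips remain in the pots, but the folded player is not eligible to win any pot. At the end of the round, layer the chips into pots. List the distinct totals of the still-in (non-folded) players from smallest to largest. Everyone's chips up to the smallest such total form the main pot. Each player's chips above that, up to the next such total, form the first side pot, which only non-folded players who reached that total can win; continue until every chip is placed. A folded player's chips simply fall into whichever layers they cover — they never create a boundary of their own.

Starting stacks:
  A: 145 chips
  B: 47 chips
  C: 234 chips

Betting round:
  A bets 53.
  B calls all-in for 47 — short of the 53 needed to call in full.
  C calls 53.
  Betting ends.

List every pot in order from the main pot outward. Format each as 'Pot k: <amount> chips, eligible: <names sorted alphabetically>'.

Contributions: A=53, B=47, C=53
Pot levels (distinct totals of non-folded players): 47, 53
Layer 1-47: 47 each from A, B, C = 47*3 = 141 chips; eligible A, B, C
Layer 48-53: 6 each from A, C = 6*2 = 12 chips; eligible A, C

Pot 1: 141 chips, eligible: A, B, C
Pot 2: 12 chips, eligible: A, C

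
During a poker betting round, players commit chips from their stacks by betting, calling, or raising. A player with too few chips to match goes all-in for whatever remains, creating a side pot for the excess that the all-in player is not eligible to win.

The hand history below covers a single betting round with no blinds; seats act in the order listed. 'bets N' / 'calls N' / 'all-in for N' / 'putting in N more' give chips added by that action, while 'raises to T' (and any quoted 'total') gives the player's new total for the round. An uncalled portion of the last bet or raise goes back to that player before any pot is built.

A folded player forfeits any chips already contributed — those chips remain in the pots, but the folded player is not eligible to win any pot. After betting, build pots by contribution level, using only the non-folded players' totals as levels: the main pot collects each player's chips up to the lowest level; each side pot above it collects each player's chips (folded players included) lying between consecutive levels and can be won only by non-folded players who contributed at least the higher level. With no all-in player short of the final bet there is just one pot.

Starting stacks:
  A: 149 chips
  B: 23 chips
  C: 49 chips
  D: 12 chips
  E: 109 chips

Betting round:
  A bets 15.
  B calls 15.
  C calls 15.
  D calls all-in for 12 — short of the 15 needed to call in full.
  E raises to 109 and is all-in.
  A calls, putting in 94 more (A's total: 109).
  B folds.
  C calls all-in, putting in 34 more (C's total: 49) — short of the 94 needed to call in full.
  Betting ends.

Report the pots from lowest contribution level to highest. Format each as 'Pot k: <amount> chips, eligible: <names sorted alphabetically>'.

Pot 1: 60 chips, eligible: A, C, D, E
Pot 2: 114 chips, eligible: A, C, E
Pot 3: 120 chips, eligible: A, E

Derivation:
Contributions: A=109, B=15, C=49, D=12, E=109
Folded: B
Pot levels (distinct totals of non-folded players): 12, 49, 109
Layer 1-12: 12 each from A, B, C, D, E = 12*5 = 60 chips; eligible A, C, D, E
Layer 13-49: A 37 + B 3 + C 37 + E 37 = 114 chips; eligible A, C, E
Layer 50-109: 60 each from A, E = 60*2 = 120 chips; eligible A, E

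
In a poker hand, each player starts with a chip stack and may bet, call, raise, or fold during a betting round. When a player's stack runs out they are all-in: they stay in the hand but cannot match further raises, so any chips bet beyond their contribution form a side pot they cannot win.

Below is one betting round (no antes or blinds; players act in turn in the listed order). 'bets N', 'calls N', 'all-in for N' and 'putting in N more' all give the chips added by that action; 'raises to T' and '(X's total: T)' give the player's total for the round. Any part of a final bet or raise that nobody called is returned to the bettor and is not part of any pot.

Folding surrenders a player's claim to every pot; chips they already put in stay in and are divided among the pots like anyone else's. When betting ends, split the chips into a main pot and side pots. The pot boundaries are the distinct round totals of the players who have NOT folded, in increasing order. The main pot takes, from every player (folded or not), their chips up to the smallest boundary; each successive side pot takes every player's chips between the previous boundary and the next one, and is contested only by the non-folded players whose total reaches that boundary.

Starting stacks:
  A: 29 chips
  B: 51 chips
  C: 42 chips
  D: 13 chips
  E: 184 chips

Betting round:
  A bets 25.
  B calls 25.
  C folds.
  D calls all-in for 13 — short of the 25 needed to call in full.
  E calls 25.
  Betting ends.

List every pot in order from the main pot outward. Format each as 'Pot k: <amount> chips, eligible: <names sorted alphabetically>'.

Pot 1: 52 chips, eligible: A, B, D, E
Pot 2: 36 chips, eligible: A, B, E

Derivation:
Contributions: A=25, B=25, D=13, E=25
Folded: C
Pot levels (distinct totals of non-folded players): 13, 25
Layer 1-13: 13 each from A, B, D, E = 13*4 = 52 chips; eligible A, B, D, E
Layer 14-25: 12 each from A, B, E = 12*3 = 36 chips; eligible A, B, E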